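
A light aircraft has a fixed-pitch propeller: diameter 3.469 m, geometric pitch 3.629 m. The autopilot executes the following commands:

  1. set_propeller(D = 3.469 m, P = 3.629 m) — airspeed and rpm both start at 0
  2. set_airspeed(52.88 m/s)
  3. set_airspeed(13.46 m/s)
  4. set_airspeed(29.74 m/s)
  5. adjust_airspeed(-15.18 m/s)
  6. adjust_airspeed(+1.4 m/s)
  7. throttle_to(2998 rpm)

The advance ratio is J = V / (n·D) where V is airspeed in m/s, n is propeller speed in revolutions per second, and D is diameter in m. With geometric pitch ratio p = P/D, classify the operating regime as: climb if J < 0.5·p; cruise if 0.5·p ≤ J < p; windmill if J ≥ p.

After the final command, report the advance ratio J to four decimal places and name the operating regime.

set_propeller: D = 3.469 m, P = 3.629 m (p = P/D = 1.046123); state ← (V=0, rpm=0)
set_airspeed(52.88): V ← 52.88 m/s
set_airspeed(13.46): V ← 13.46 m/s
set_airspeed(29.74): V ← 29.74 m/s
adjust_airspeed(-15.18): V ← 29.74 -15.18 = 14.56 m/s
adjust_airspeed(+1.4): V ← 14.56 +1.4 = 15.96 m/s
throttle_to(2998): rpm ← 2998
final state: V = 15.96 m/s, rpm = 2998 → n = rpm/60 = 49.966667 rev/s
J = V / (n·D) = 15.96 / (49.966667 × 3.469) = 0.092076
regime bands: climb J<0.5231 | cruise [0.5231, 1.0461) | windmill J≥1.0461
J = 0.0921 → climb

J = 0.0921, regime = climb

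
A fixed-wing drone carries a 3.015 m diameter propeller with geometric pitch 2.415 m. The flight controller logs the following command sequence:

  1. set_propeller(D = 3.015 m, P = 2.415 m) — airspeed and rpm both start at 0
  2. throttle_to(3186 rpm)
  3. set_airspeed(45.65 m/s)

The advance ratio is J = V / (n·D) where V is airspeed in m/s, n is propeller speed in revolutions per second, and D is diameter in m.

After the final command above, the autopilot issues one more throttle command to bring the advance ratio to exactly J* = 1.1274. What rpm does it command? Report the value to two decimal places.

rpm = 805.80

set_propeller: D = 3.015 m, P = 2.415 m (p = P/D = 0.800995); state ← (V=0, rpm=0)
throttle_to(3186): rpm ← 3186
set_airspeed(45.65): V ← 45.65 m/s
final state: V = 45.65 m/s, rpm = 3186 → n = rpm/60 = 53.100000 rev/s
target J* = 1.1274; solve J* = V/(n·D) for n: n = V/(J*·D) = 45.65/(1.1274 × 3.015) = 13.429982 rev/s
rpm = 60·n = 805.798928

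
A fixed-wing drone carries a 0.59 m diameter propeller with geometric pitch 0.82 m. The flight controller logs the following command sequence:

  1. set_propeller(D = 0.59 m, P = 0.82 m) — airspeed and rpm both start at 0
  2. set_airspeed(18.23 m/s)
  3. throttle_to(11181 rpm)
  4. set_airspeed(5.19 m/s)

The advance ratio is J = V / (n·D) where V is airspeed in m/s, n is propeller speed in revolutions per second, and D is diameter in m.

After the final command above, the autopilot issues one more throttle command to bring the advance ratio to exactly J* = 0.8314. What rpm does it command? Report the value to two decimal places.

set_propeller: D = 0.59 m, P = 0.82 m (p = P/D = 1.389831); state ← (V=0, rpm=0)
set_airspeed(18.23): V ← 18.23 m/s
throttle_to(11181): rpm ← 11181
set_airspeed(5.19): V ← 5.19 m/s
final state: V = 5.19 m/s, rpm = 11181 → n = rpm/60 = 186.350000 rev/s
target J* = 0.8314; solve J* = V/(n·D) for n: n = V/(J*·D) = 5.19/(0.8314 × 0.59) = 10.580479 rev/s
rpm = 60·n = 634.828735

rpm = 634.83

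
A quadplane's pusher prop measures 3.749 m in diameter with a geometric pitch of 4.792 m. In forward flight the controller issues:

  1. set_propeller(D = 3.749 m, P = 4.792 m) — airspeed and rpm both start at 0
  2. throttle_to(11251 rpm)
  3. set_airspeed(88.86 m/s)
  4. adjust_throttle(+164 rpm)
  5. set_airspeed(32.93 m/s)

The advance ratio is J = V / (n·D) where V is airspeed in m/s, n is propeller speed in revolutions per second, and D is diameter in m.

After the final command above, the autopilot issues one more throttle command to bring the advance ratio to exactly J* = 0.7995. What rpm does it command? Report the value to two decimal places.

rpm = 659.19

set_propeller: D = 3.749 m, P = 4.792 m (p = P/D = 1.278208); state ← (V=0, rpm=0)
throttle_to(11251): rpm ← 11251
set_airspeed(88.86): V ← 88.86 m/s
adjust_throttle(+164): rpm ← 11251 +164 = 11415
set_airspeed(32.93): V ← 32.93 m/s
final state: V = 32.93 m/s, rpm = 11415 → n = rpm/60 = 190.250000 rev/s
target J* = 0.7995; solve J* = V/(n·D) for n: n = V/(J*·D) = 32.93/(0.7995 × 3.749) = 10.986461 rev/s
rpm = 60·n = 659.187666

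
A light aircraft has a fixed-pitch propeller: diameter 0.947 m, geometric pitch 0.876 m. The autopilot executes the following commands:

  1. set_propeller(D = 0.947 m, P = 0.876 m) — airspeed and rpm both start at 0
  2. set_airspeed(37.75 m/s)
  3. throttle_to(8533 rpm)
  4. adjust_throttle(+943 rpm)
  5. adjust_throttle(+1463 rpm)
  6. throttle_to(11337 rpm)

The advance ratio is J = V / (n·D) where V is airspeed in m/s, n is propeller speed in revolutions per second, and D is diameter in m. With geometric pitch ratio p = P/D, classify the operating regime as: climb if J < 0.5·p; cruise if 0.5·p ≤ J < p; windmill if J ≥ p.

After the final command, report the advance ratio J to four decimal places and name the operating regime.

J = 0.2110, regime = climb

set_propeller: D = 0.947 m, P = 0.876 m (p = P/D = 0.925026); state ← (V=0, rpm=0)
set_airspeed(37.75): V ← 37.75 m/s
throttle_to(8533): rpm ← 8533
adjust_throttle(+943): rpm ← 8533 +943 = 9476
adjust_throttle(+1463): rpm ← 9476 +1463 = 10939
throttle_to(11337): rpm ← 11337
final state: V = 37.75 m/s, rpm = 11337 → n = rpm/60 = 188.950000 rev/s
J = V / (n·D) = 37.75 / (188.950000 × 0.947) = 0.210970
regime bands: climb J<0.4625 | cruise [0.4625, 0.9250) | windmill J≥0.9250
J = 0.2110 → climb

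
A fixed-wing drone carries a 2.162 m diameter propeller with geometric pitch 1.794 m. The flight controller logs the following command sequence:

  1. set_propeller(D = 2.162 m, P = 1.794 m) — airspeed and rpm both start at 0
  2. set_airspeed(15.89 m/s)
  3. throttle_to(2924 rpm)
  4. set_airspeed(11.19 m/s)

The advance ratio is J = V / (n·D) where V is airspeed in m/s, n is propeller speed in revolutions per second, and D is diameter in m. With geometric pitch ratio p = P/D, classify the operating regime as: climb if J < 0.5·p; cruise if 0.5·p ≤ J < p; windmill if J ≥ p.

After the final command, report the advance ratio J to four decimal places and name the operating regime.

set_propeller: D = 2.162 m, P = 1.794 m (p = P/D = 0.829787); state ← (V=0, rpm=0)
set_airspeed(15.89): V ← 15.89 m/s
throttle_to(2924): rpm ← 2924
set_airspeed(11.19): V ← 11.19 m/s
final state: V = 11.19 m/s, rpm = 2924 → n = rpm/60 = 48.733333 rev/s
J = V / (n·D) = 11.19 / (48.733333 × 2.162) = 0.106206
regime bands: climb J<0.4149 | cruise [0.4149, 0.8298) | windmill J≥0.8298
J = 0.1062 → climb

J = 0.1062, regime = climb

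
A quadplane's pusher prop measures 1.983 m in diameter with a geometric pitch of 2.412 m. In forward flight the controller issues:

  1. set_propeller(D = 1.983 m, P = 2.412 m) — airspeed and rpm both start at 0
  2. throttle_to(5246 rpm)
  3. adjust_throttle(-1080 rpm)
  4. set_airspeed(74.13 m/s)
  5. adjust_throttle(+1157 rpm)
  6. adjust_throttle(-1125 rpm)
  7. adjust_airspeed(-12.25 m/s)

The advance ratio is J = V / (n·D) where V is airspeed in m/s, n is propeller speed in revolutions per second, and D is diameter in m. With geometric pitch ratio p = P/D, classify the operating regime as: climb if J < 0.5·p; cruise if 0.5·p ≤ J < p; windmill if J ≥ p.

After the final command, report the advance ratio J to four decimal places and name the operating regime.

J = 0.4460, regime = climb

set_propeller: D = 1.983 m, P = 2.412 m (p = P/D = 1.216339); state ← (V=0, rpm=0)
throttle_to(5246): rpm ← 5246
adjust_throttle(-1080): rpm ← 5246 -1080 = 4166
set_airspeed(74.13): V ← 74.13 m/s
adjust_throttle(+1157): rpm ← 4166 +1157 = 5323
adjust_throttle(-1125): rpm ← 5323 -1125 = 4198
adjust_airspeed(-12.25): V ← 74.13 -12.25 = 61.88 m/s
final state: V = 61.88 m/s, rpm = 4198 → n = rpm/60 = 69.966667 rev/s
J = V / (n·D) = 61.88 / (69.966667 × 1.983) = 0.446002
regime bands: climb J<0.6082 | cruise [0.6082, 1.2163) | windmill J≥1.2163
J = 0.4460 → climb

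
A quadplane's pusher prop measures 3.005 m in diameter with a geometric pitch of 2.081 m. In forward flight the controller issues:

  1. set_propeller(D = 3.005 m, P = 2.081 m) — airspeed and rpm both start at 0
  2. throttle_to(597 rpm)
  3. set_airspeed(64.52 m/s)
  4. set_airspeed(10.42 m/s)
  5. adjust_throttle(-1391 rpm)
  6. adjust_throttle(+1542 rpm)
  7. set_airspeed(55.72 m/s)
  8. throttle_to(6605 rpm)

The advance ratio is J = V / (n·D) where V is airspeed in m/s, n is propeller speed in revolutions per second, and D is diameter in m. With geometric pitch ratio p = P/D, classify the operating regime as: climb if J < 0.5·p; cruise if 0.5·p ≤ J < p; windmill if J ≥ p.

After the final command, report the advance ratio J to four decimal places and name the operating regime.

set_propeller: D = 3.005 m, P = 2.081 m (p = P/D = 0.692512); state ← (V=0, rpm=0)
throttle_to(597): rpm ← 597
set_airspeed(64.52): V ← 64.52 m/s
set_airspeed(10.42): V ← 10.42 m/s
adjust_throttle(-1391): rpm ← 597 -1391 = -794
adjust_throttle(+1542): rpm ← -794 +1542 = 748
set_airspeed(55.72): V ← 55.72 m/s
throttle_to(6605): rpm ← 6605
final state: V = 55.72 m/s, rpm = 6605 → n = rpm/60 = 110.083333 rev/s
J = V / (n·D) = 55.72 / (110.083333 × 3.005) = 0.168440
regime bands: climb J<0.3463 | cruise [0.3463, 0.6925) | windmill J≥0.6925
J = 0.1684 → climb

J = 0.1684, regime = climb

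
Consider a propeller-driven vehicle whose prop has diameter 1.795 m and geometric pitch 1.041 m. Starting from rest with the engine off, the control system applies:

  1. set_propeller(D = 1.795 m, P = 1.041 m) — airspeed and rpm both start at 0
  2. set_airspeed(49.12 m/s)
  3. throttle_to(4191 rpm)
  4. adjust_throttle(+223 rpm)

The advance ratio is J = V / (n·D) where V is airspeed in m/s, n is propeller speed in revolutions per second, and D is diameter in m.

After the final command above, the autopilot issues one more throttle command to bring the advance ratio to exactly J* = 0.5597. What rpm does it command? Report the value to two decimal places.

set_propeller: D = 1.795 m, P = 1.041 m (p = P/D = 0.579944); state ← (V=0, rpm=0)
set_airspeed(49.12): V ← 49.12 m/s
throttle_to(4191): rpm ← 4191
adjust_throttle(+223): rpm ← 4191 +223 = 4414
final state: V = 49.12 m/s, rpm = 4414 → n = rpm/60 = 73.566667 rev/s
target J* = 0.5597; solve J* = V/(n·D) for n: n = V/(J*·D) = 49.12/(0.5597 × 1.795) = 48.892090 rev/s
rpm = 60·n = 2933.525371

rpm = 2933.53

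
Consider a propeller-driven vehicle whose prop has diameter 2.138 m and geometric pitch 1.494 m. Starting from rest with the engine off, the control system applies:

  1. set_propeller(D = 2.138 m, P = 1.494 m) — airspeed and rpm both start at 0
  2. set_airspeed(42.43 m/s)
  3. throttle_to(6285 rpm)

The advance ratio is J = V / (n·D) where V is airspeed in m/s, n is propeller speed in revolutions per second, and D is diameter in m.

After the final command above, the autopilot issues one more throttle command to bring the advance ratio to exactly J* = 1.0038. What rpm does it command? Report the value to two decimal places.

rpm = 1186.23

set_propeller: D = 2.138 m, P = 1.494 m (p = P/D = 0.698784); state ← (V=0, rpm=0)
set_airspeed(42.43): V ← 42.43 m/s
throttle_to(6285): rpm ← 6285
final state: V = 42.43 m/s, rpm = 6285 → n = rpm/60 = 104.750000 rev/s
target J* = 1.0038; solve J* = V/(n·D) for n: n = V/(J*·D) = 42.43/(1.0038 × 2.138) = 19.770522 rev/s
rpm = 60·n = 1186.231329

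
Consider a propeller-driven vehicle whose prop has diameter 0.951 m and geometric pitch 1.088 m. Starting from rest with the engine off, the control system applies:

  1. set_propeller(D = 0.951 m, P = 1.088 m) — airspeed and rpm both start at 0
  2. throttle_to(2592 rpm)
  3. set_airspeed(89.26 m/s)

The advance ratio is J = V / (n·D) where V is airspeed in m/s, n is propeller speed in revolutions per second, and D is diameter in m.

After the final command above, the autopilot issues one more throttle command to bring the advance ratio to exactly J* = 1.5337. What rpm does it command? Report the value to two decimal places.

rpm = 3671.87

set_propeller: D = 0.951 m, P = 1.088 m (p = P/D = 1.144059); state ← (V=0, rpm=0)
throttle_to(2592): rpm ← 2592
set_airspeed(89.26): V ← 89.26 m/s
final state: V = 89.26 m/s, rpm = 2592 → n = rpm/60 = 43.200000 rev/s
target J* = 1.5337; solve J* = V/(n·D) for n: n = V/(J*·D) = 89.26/(1.5337 × 0.951) = 61.197819 rev/s
rpm = 60·n = 3671.869167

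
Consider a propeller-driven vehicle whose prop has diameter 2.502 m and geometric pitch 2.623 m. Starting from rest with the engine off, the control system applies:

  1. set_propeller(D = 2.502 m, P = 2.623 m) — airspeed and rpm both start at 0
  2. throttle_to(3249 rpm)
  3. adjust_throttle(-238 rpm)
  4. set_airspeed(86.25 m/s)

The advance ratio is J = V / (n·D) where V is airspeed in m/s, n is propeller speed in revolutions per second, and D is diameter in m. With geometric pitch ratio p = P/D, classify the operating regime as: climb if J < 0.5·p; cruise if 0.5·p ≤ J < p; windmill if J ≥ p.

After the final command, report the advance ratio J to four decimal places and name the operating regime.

set_propeller: D = 2.502 m, P = 2.623 m (p = P/D = 1.048361); state ← (V=0, rpm=0)
throttle_to(3249): rpm ← 3249
adjust_throttle(-238): rpm ← 3249 -238 = 3011
set_airspeed(86.25): V ← 86.25 m/s
final state: V = 86.25 m/s, rpm = 3011 → n = rpm/60 = 50.183333 rev/s
J = V / (n·D) = 86.25 / (50.183333 × 2.502) = 0.686930
regime bands: climb J<0.5242 | cruise [0.5242, 1.0484) | windmill J≥1.0484
J = 0.6869 → cruise

J = 0.6869, regime = cruise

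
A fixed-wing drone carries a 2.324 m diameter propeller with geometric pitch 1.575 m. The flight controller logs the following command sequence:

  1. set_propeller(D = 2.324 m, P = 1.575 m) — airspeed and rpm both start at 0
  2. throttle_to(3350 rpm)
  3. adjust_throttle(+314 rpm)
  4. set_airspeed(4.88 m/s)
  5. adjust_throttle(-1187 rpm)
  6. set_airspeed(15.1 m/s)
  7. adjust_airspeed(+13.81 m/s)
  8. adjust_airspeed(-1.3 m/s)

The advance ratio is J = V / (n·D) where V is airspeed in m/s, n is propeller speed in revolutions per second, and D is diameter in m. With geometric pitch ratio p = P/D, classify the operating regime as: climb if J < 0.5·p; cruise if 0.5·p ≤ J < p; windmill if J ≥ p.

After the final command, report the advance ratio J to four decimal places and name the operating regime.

J = 0.2878, regime = climb

set_propeller: D = 2.324 m, P = 1.575 m (p = P/D = 0.677711); state ← (V=0, rpm=0)
throttle_to(3350): rpm ← 3350
adjust_throttle(+314): rpm ← 3350 +314 = 3664
set_airspeed(4.88): V ← 4.88 m/s
adjust_throttle(-1187): rpm ← 3664 -1187 = 2477
set_airspeed(15.1): V ← 15.1 m/s
adjust_airspeed(+13.81): V ← 15.1 +13.81 = 28.91 m/s
adjust_airspeed(-1.3): V ← 28.91 -1.3 = 27.61 m/s
final state: V = 27.61 m/s, rpm = 2477 → n = rpm/60 = 41.283333 rev/s
J = V / (n·D) = 27.61 / (41.283333 × 2.324) = 0.287777
regime bands: climb J<0.3389 | cruise [0.3389, 0.6777) | windmill J≥0.6777
J = 0.2878 → climb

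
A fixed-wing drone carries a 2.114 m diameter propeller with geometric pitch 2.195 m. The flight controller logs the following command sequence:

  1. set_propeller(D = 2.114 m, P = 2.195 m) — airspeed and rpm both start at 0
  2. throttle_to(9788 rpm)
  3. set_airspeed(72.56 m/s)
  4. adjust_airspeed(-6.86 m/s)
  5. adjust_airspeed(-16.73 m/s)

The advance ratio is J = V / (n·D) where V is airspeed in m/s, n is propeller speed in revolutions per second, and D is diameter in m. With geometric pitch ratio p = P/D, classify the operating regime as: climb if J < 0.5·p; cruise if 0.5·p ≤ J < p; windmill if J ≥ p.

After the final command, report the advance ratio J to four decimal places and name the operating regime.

set_propeller: D = 2.114 m, P = 2.195 m (p = P/D = 1.038316); state ← (V=0, rpm=0)
throttle_to(9788): rpm ← 9788
set_airspeed(72.56): V ← 72.56 m/s
adjust_airspeed(-6.86): V ← 72.56 -6.86 = 65.7 m/s
adjust_airspeed(-16.73): V ← 65.7 -16.73 = 48.97 m/s
final state: V = 48.97 m/s, rpm = 9788 → n = rpm/60 = 163.133333 rev/s
J = V / (n·D) = 48.97 / (163.133333 × 2.114) = 0.141998
regime bands: climb J<0.5192 | cruise [0.5192, 1.0383) | windmill J≥1.0383
J = 0.1420 → climb

J = 0.1420, regime = climb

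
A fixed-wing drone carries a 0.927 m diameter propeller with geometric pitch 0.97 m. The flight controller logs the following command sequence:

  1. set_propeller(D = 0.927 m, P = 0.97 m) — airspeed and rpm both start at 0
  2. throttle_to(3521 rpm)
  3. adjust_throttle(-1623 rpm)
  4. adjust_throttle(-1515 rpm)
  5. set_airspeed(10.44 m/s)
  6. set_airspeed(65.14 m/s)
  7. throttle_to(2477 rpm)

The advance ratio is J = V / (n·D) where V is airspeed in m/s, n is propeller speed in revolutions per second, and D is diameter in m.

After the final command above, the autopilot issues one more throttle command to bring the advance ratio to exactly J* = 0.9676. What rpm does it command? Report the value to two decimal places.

rpm = 4357.36

set_propeller: D = 0.927 m, P = 0.97 m (p = P/D = 1.046386); state ← (V=0, rpm=0)
throttle_to(3521): rpm ← 3521
adjust_throttle(-1623): rpm ← 3521 -1623 = 1898
adjust_throttle(-1515): rpm ← 1898 -1515 = 383
set_airspeed(10.44): V ← 10.44 m/s
set_airspeed(65.14): V ← 65.14 m/s
throttle_to(2477): rpm ← 2477
final state: V = 65.14 m/s, rpm = 2477 → n = rpm/60 = 41.283333 rev/s
target J* = 0.9676; solve J* = V/(n·D) for n: n = V/(J*·D) = 65.14/(0.9676 × 0.927) = 72.622661 rev/s
rpm = 60·n = 4357.359684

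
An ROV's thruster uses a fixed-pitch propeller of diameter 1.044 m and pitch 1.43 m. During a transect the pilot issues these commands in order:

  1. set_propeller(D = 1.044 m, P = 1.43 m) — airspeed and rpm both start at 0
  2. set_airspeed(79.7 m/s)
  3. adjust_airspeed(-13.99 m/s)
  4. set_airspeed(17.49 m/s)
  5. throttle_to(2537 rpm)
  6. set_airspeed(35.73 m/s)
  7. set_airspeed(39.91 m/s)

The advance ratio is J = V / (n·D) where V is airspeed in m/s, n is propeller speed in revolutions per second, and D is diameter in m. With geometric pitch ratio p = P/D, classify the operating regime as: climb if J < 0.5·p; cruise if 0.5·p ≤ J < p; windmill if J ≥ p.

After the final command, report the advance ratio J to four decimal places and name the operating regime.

set_propeller: D = 1.044 m, P = 1.43 m (p = P/D = 1.369732); state ← (V=0, rpm=0)
set_airspeed(79.7): V ← 79.7 m/s
adjust_airspeed(-13.99): V ← 79.7 -13.99 = 65.71 m/s
set_airspeed(17.49): V ← 17.49 m/s
throttle_to(2537): rpm ← 2537
set_airspeed(35.73): V ← 35.73 m/s
set_airspeed(39.91): V ← 39.91 m/s
final state: V = 39.91 m/s, rpm = 2537 → n = rpm/60 = 42.283333 rev/s
J = V / (n·D) = 39.91 / (42.283333 × 1.044) = 0.904091
regime bands: climb J<0.6849 | cruise [0.6849, 1.3697) | windmill J≥1.3697
J = 0.9041 → cruise

J = 0.9041, regime = cruise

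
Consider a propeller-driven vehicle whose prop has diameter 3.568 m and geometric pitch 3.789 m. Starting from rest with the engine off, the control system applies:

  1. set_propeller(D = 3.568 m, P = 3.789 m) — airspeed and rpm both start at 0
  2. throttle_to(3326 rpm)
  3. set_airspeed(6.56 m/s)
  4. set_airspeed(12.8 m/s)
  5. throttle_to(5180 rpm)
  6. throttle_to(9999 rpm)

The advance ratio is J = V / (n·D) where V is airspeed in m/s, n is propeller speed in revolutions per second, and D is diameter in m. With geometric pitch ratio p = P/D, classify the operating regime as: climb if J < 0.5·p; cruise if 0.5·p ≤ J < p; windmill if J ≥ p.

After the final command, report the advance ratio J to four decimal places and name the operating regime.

J = 0.0215, regime = climb

set_propeller: D = 3.568 m, P = 3.789 m (p = P/D = 1.061939); state ← (V=0, rpm=0)
throttle_to(3326): rpm ← 3326
set_airspeed(6.56): V ← 6.56 m/s
set_airspeed(12.8): V ← 12.8 m/s
throttle_to(5180): rpm ← 5180
throttle_to(9999): rpm ← 9999
final state: V = 12.8 m/s, rpm = 9999 → n = rpm/60 = 166.650000 rev/s
J = V / (n·D) = 12.8 / (166.650000 × 3.568) = 0.021527
regime bands: climb J<0.5310 | cruise [0.5310, 1.0619) | windmill J≥1.0619
J = 0.0215 → climb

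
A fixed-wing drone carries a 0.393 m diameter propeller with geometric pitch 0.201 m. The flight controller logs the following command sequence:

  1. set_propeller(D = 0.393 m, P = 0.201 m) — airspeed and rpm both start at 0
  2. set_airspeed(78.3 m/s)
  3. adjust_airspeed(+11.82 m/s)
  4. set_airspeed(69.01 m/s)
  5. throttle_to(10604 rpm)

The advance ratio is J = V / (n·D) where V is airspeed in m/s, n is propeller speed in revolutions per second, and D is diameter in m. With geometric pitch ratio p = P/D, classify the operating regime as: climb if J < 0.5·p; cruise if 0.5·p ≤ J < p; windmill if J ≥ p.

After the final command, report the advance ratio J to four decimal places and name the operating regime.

set_propeller: D = 0.393 m, P = 0.201 m (p = P/D = 0.511450); state ← (V=0, rpm=0)
set_airspeed(78.3): V ← 78.3 m/s
adjust_airspeed(+11.82): V ← 78.3 +11.82 = 90.12 m/s
set_airspeed(69.01): V ← 69.01 m/s
throttle_to(10604): rpm ← 10604
final state: V = 69.01 m/s, rpm = 10604 → n = rpm/60 = 176.733333 rev/s
J = V / (n·D) = 69.01 / (176.733333 × 0.393) = 0.993576
regime bands: climb J<0.2557 | cruise [0.2557, 0.5115) | windmill J≥0.5115
J = 0.9936 → windmill

J = 0.9936, regime = windmill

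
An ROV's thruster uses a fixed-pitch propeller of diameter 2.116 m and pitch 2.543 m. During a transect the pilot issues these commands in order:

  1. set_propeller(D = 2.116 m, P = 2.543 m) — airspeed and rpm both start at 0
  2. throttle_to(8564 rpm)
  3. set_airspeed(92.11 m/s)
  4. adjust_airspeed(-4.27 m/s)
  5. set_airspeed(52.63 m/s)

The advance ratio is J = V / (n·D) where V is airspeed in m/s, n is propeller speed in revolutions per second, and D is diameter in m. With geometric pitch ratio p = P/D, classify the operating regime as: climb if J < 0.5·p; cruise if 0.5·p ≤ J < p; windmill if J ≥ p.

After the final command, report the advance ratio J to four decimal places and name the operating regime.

J = 0.1743, regime = climb

set_propeller: D = 2.116 m, P = 2.543 m (p = P/D = 1.201796); state ← (V=0, rpm=0)
throttle_to(8564): rpm ← 8564
set_airspeed(92.11): V ← 92.11 m/s
adjust_airspeed(-4.27): V ← 92.11 -4.27 = 87.84 m/s
set_airspeed(52.63): V ← 52.63 m/s
final state: V = 52.63 m/s, rpm = 8564 → n = rpm/60 = 142.733333 rev/s
J = V / (n·D) = 52.63 / (142.733333 × 2.116) = 0.174258
regime bands: climb J<0.6009 | cruise [0.6009, 1.2018) | windmill J≥1.2018
J = 0.1743 → climb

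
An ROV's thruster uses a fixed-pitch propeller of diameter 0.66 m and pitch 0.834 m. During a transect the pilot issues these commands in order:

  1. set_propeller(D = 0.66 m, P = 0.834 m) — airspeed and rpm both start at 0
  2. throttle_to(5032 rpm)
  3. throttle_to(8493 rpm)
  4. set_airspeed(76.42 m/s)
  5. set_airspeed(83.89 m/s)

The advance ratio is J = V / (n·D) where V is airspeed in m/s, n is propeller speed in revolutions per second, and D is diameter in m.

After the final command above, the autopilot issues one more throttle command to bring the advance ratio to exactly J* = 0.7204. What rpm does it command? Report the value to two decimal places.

set_propeller: D = 0.66 m, P = 0.834 m (p = P/D = 1.263636); state ← (V=0, rpm=0)
throttle_to(5032): rpm ← 5032
throttle_to(8493): rpm ← 8493
set_airspeed(76.42): V ← 76.42 m/s
set_airspeed(83.89): V ← 83.89 m/s
final state: V = 83.89 m/s, rpm = 8493 → n = rpm/60 = 141.550000 rev/s
target J* = 0.7204; solve J* = V/(n·D) for n: n = V/(J*·D) = 83.89/(0.7204 × 0.66) = 176.438174 rev/s
rpm = 60·n = 10586.290445

rpm = 10586.29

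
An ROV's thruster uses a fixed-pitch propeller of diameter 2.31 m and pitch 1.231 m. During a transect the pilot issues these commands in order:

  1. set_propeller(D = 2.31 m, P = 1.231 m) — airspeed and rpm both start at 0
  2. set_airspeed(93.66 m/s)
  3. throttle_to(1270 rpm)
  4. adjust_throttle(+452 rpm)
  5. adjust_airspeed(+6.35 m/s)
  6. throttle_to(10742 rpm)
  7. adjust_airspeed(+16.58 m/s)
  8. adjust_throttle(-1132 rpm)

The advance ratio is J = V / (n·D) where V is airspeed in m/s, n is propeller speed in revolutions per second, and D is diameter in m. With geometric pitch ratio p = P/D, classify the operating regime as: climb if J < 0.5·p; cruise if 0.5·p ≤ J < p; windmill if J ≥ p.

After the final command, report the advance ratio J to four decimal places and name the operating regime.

J = 0.3151, regime = cruise

set_propeller: D = 2.31 m, P = 1.231 m (p = P/D = 0.532900); state ← (V=0, rpm=0)
set_airspeed(93.66): V ← 93.66 m/s
throttle_to(1270): rpm ← 1270
adjust_throttle(+452): rpm ← 1270 +452 = 1722
adjust_airspeed(+6.35): V ← 93.66 +6.35 = 100.01 m/s
throttle_to(10742): rpm ← 10742
adjust_airspeed(+16.58): V ← 100.01 +16.58 = 116.59 m/s
adjust_throttle(-1132): rpm ← 10742 -1132 = 9610
final state: V = 116.59 m/s, rpm = 9610 → n = rpm/60 = 160.166667 rev/s
J = V / (n·D) = 116.59 / (160.166667 × 2.31) = 0.315121
regime bands: climb J<0.2665 | cruise [0.2665, 0.5329) | windmill J≥0.5329
J = 0.3151 → cruise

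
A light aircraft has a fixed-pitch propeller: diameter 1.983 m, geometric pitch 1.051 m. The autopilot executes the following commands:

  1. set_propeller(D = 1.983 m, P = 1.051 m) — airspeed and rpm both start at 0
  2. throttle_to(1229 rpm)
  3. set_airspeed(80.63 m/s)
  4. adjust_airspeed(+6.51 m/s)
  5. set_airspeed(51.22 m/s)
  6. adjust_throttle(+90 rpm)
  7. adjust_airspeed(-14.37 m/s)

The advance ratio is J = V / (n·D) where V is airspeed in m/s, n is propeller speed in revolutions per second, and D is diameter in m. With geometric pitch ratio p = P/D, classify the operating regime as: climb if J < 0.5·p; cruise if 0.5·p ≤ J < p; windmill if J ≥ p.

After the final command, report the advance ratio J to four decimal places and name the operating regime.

set_propeller: D = 1.983 m, P = 1.051 m (p = P/D = 0.530005); state ← (V=0, rpm=0)
throttle_to(1229): rpm ← 1229
set_airspeed(80.63): V ← 80.63 m/s
adjust_airspeed(+6.51): V ← 80.63 +6.51 = 87.14 m/s
set_airspeed(51.22): V ← 51.22 m/s
adjust_throttle(+90): rpm ← 1229 +90 = 1319
adjust_airspeed(-14.37): V ← 51.22 -14.37 = 36.85 m/s
final state: V = 36.85 m/s, rpm = 1319 → n = rpm/60 = 21.983333 rev/s
J = V / (n·D) = 36.85 / (21.983333 × 1.983) = 0.845320
regime bands: climb J<0.2650 | cruise [0.2650, 0.5300) | windmill J≥0.5300
J = 0.8453 → windmill

J = 0.8453, regime = windmill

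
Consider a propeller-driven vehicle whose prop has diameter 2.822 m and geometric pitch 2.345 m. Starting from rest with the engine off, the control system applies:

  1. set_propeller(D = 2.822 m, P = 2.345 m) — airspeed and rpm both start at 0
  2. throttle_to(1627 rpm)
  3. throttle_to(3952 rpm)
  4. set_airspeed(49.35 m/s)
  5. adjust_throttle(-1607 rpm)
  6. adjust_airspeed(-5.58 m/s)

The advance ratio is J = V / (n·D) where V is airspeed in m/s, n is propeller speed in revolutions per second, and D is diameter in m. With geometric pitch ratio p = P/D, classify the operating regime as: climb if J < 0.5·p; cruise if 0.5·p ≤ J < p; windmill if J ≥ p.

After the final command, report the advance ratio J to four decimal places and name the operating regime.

J = 0.3969, regime = climb

set_propeller: D = 2.822 m, P = 2.345 m (p = P/D = 0.830971); state ← (V=0, rpm=0)
throttle_to(1627): rpm ← 1627
throttle_to(3952): rpm ← 3952
set_airspeed(49.35): V ← 49.35 m/s
adjust_throttle(-1607): rpm ← 3952 -1607 = 2345
adjust_airspeed(-5.58): V ← 49.35 -5.58 = 43.77 m/s
final state: V = 43.77 m/s, rpm = 2345 → n = rpm/60 = 39.083333 rev/s
J = V / (n·D) = 43.77 / (39.083333 × 2.822) = 0.396851
regime bands: climb J<0.4155 | cruise [0.4155, 0.8310) | windmill J≥0.8310
J = 0.3969 → climb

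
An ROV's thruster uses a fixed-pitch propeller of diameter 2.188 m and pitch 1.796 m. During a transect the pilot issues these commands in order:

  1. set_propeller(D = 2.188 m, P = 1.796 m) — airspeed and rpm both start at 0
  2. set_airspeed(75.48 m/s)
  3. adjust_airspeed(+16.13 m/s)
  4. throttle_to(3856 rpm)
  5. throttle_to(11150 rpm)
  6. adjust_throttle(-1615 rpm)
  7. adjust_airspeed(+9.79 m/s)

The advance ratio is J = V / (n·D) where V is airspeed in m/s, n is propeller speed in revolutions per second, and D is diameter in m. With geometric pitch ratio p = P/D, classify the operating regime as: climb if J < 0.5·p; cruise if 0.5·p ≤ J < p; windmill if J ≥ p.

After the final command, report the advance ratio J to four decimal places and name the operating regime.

set_propeller: D = 2.188 m, P = 1.796 m (p = P/D = 0.820841); state ← (V=0, rpm=0)
set_airspeed(75.48): V ← 75.48 m/s
adjust_airspeed(+16.13): V ← 75.48 +16.13 = 91.61 m/s
throttle_to(3856): rpm ← 3856
throttle_to(11150): rpm ← 11150
adjust_throttle(-1615): rpm ← 11150 -1615 = 9535
adjust_airspeed(+9.79): V ← 91.61 +9.79 = 101.4 m/s
final state: V = 101.4 m/s, rpm = 9535 → n = rpm/60 = 158.916667 rev/s
J = V / (n·D) = 101.4 / (158.916667 × 2.188) = 0.291623
regime bands: climb J<0.4104 | cruise [0.4104, 0.8208) | windmill J≥0.8208
J = 0.2916 → climb

J = 0.2916, regime = climb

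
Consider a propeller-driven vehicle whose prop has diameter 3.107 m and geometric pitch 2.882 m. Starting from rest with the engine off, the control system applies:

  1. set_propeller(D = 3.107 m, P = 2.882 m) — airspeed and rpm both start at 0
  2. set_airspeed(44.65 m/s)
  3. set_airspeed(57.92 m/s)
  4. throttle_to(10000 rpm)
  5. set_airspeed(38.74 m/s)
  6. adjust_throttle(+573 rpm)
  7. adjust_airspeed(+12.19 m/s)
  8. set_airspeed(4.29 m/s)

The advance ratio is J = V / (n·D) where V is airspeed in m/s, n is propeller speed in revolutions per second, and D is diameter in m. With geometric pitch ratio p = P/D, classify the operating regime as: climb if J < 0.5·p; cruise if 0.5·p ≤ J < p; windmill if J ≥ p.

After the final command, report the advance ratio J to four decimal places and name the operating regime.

J = 0.0078, regime = climb

set_propeller: D = 3.107 m, P = 2.882 m (p = P/D = 0.927583); state ← (V=0, rpm=0)
set_airspeed(44.65): V ← 44.65 m/s
set_airspeed(57.92): V ← 57.92 m/s
throttle_to(10000): rpm ← 10000
set_airspeed(38.74): V ← 38.74 m/s
adjust_throttle(+573): rpm ← 10000 +573 = 10573
adjust_airspeed(+12.19): V ← 38.74 +12.19 = 50.93 m/s
set_airspeed(4.29): V ← 4.29 m/s
final state: V = 4.29 m/s, rpm = 10573 → n = rpm/60 = 176.216667 rev/s
J = V / (n·D) = 4.29 / (176.216667 × 3.107) = 0.007836
regime bands: climb J<0.4638 | cruise [0.4638, 0.9276) | windmill J≥0.9276
J = 0.0078 → climb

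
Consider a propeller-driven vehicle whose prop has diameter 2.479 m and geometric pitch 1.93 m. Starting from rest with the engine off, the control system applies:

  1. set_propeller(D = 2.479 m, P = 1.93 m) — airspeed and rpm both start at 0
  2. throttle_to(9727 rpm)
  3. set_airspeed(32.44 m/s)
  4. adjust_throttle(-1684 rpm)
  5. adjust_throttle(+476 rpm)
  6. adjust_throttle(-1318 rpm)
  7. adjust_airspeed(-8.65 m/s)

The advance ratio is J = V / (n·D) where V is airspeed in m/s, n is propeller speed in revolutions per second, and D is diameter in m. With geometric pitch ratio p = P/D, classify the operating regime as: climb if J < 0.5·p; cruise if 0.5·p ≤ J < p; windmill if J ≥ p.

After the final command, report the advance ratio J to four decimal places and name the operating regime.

set_propeller: D = 2.479 m, P = 1.93 m (p = P/D = 0.778540); state ← (V=0, rpm=0)
throttle_to(9727): rpm ← 9727
set_airspeed(32.44): V ← 32.44 m/s
adjust_throttle(-1684): rpm ← 9727 -1684 = 8043
adjust_throttle(+476): rpm ← 8043 +476 = 8519
adjust_throttle(-1318): rpm ← 8519 -1318 = 7201
adjust_airspeed(-8.65): V ← 32.44 -8.65 = 23.79 m/s
final state: V = 23.79 m/s, rpm = 7201 → n = rpm/60 = 120.016667 rev/s
J = V / (n·D) = 23.79 / (120.016667 × 2.479) = 0.079961
regime bands: climb J<0.3893 | cruise [0.3893, 0.7785) | windmill J≥0.7785
J = 0.0800 → climb

J = 0.0800, regime = climb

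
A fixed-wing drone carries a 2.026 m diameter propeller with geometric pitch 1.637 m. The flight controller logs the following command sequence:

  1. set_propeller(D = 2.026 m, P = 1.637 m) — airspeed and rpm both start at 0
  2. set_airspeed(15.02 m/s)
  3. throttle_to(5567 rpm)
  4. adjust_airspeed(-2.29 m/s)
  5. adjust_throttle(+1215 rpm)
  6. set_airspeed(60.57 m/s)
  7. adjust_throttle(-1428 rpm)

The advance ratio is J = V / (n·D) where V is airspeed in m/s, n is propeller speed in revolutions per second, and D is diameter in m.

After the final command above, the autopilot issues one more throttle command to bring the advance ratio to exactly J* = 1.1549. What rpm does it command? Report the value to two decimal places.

rpm = 1553.19

set_propeller: D = 2.026 m, P = 1.637 m (p = P/D = 0.807996); state ← (V=0, rpm=0)
set_airspeed(15.02): V ← 15.02 m/s
throttle_to(5567): rpm ← 5567
adjust_airspeed(-2.29): V ← 15.02 -2.29 = 12.73 m/s
adjust_throttle(+1215): rpm ← 5567 +1215 = 6782
set_airspeed(60.57): V ← 60.57 m/s
adjust_throttle(-1428): rpm ← 6782 -1428 = 5354
final state: V = 60.57 m/s, rpm = 5354 → n = rpm/60 = 89.233333 rev/s
target J* = 1.1549; solve J* = V/(n·D) for n: n = V/(J*·D) = 60.57/(1.1549 × 2.026) = 25.886525 rev/s
rpm = 60·n = 1553.191488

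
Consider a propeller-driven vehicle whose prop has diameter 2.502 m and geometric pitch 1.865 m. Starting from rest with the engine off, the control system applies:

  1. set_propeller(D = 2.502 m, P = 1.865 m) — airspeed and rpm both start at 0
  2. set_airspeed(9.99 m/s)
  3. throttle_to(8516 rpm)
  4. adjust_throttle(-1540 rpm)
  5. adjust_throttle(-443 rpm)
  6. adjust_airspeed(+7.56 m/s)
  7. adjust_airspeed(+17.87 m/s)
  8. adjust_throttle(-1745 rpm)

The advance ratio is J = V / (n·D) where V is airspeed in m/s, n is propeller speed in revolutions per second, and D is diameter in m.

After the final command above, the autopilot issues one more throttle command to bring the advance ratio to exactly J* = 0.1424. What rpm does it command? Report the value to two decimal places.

rpm = 5964.89

set_propeller: D = 2.502 m, P = 1.865 m (p = P/D = 0.745404); state ← (V=0, rpm=0)
set_airspeed(9.99): V ← 9.99 m/s
throttle_to(8516): rpm ← 8516
adjust_throttle(-1540): rpm ← 8516 -1540 = 6976
adjust_throttle(-443): rpm ← 6976 -443 = 6533
adjust_airspeed(+7.56): V ← 9.99 +7.56 = 17.55 m/s
adjust_airspeed(+17.87): V ← 17.55 +17.87 = 35.42 m/s
adjust_throttle(-1745): rpm ← 6533 -1745 = 4788
final state: V = 35.42 m/s, rpm = 4788 → n = rpm/60 = 79.800000 rev/s
target J* = 0.1424; solve J* = V/(n·D) for n: n = V/(J*·D) = 35.42/(0.1424 × 2.502) = 99.414850 rev/s
rpm = 60·n = 5964.891009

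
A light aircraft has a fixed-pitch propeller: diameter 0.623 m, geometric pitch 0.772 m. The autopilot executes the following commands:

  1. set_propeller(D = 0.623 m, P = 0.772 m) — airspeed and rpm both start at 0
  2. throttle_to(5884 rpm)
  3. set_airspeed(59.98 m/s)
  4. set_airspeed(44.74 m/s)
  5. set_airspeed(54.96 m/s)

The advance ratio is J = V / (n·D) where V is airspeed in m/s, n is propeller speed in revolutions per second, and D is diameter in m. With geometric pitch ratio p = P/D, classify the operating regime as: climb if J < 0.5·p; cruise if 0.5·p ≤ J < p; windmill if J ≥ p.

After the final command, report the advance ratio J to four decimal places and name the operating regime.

J = 0.8996, regime = cruise

set_propeller: D = 0.623 m, P = 0.772 m (p = P/D = 1.239165); state ← (V=0, rpm=0)
throttle_to(5884): rpm ← 5884
set_airspeed(59.98): V ← 59.98 m/s
set_airspeed(44.74): V ← 44.74 m/s
set_airspeed(54.96): V ← 54.96 m/s
final state: V = 54.96 m/s, rpm = 5884 → n = rpm/60 = 98.066667 rev/s
J = V / (n·D) = 54.96 / (98.066667 × 0.623) = 0.899575
regime bands: climb J<0.6196 | cruise [0.6196, 1.2392) | windmill J≥1.2392
J = 0.8996 → cruise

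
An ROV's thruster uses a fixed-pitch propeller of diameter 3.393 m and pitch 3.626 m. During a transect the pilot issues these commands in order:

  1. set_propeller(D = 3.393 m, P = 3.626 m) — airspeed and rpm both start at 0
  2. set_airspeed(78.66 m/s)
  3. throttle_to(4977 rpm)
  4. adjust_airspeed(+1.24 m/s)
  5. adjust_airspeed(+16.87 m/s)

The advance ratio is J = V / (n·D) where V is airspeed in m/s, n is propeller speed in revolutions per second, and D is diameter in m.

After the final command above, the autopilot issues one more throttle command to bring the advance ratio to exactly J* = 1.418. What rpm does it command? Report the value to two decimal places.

rpm = 1206.79

set_propeller: D = 3.393 m, P = 3.626 m (p = P/D = 1.068671); state ← (V=0, rpm=0)
set_airspeed(78.66): V ← 78.66 m/s
throttle_to(4977): rpm ← 4977
adjust_airspeed(+1.24): V ← 78.66 +1.24 = 79.9 m/s
adjust_airspeed(+16.87): V ← 79.9 +16.87 = 96.77 m/s
final state: V = 96.77 m/s, rpm = 4977 → n = rpm/60 = 82.950000 rev/s
target J* = 1.418; solve J* = V/(n·D) for n: n = V/(J*·D) = 96.77/(1.418 × 3.393) = 20.113176 rev/s
rpm = 60·n = 1206.790551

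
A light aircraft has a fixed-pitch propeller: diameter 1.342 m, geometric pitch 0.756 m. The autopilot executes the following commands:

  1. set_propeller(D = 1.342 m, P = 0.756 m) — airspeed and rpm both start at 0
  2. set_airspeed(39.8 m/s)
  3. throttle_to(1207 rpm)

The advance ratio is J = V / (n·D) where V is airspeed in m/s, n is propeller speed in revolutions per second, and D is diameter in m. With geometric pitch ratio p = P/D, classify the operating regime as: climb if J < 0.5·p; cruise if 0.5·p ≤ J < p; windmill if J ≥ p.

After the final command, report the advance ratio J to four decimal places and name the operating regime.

set_propeller: D = 1.342 m, P = 0.756 m (p = P/D = 0.563338); state ← (V=0, rpm=0)
set_airspeed(39.8): V ← 39.8 m/s
throttle_to(1207): rpm ← 1207
final state: V = 39.8 m/s, rpm = 1207 → n = rpm/60 = 20.116667 rev/s
J = V / (n·D) = 39.8 / (20.116667 × 1.342) = 1.474262
regime bands: climb J<0.2817 | cruise [0.2817, 0.5633) | windmill J≥0.5633
J = 1.4743 → windmill

J = 1.4743, regime = windmill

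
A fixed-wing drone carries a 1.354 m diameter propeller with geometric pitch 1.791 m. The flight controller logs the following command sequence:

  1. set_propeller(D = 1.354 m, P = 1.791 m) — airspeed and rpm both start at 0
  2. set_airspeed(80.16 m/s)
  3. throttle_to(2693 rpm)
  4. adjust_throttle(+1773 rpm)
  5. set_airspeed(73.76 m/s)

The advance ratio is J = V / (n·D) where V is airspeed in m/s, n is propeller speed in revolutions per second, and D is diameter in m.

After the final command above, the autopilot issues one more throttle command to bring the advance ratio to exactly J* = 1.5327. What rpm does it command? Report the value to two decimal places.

rpm = 2132.54

set_propeller: D = 1.354 m, P = 1.791 m (p = P/D = 1.322747); state ← (V=0, rpm=0)
set_airspeed(80.16): V ← 80.16 m/s
throttle_to(2693): rpm ← 2693
adjust_throttle(+1773): rpm ← 2693 +1773 = 4466
set_airspeed(73.76): V ← 73.76 m/s
final state: V = 73.76 m/s, rpm = 4466 → n = rpm/60 = 74.433333 rev/s
target J* = 1.5327; solve J* = V/(n·D) for n: n = V/(J*·D) = 73.76/(1.5327 × 1.354) = 35.542264 rev/s
rpm = 60·n = 2132.535830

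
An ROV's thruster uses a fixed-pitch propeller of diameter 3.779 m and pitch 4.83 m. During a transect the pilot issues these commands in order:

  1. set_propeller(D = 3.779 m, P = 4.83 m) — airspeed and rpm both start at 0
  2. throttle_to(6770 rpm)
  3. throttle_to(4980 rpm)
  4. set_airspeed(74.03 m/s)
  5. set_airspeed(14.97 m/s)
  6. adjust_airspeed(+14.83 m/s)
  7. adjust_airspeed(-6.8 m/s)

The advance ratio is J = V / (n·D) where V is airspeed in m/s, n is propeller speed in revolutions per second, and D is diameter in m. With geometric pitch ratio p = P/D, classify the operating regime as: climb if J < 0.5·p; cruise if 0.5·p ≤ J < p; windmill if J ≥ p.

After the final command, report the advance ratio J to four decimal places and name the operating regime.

set_propeller: D = 3.779 m, P = 4.83 m (p = P/D = 1.278116); state ← (V=0, rpm=0)
throttle_to(6770): rpm ← 6770
throttle_to(4980): rpm ← 4980
set_airspeed(74.03): V ← 74.03 m/s
set_airspeed(14.97): V ← 14.97 m/s
adjust_airspeed(+14.83): V ← 14.97 +14.83 = 29.8 m/s
adjust_airspeed(-6.8): V ← 29.8 -6.8 = 23 m/s
final state: V = 23 m/s, rpm = 4980 → n = rpm/60 = 83.000000 rev/s
J = V / (n·D) = 23 / (83.000000 × 3.779) = 0.073329
regime bands: climb J<0.6391 | cruise [0.6391, 1.2781) | windmill J≥1.2781
J = 0.0733 → climb

J = 0.0733, regime = climb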